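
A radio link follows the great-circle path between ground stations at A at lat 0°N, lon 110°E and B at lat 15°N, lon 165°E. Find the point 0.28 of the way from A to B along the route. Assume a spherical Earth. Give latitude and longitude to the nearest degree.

≈ lat 5°N, lon 125°E

Convert each endpoint to a unit vector on the sphere (x = cos φ cos λ, y = cos φ sin λ, z = sin φ).
The central angle between the endpoints is δ = arccos(p₁·p₂) ≈ 0.984 rad (56.4°).
Interpolate at f = 0.28 with slerp weights a = sin((1−f)δ)/sin δ ≈ 0.781, b = sin(fδ)/sin δ ≈ 0.327.
p = a·p₁ + b·p₂ ≈ (-0.572, 0.816, 0.085); φ = arcsin(p_z) ≈ 4.85°, λ = atan2(p_y, p_x) ≈ 125.03°.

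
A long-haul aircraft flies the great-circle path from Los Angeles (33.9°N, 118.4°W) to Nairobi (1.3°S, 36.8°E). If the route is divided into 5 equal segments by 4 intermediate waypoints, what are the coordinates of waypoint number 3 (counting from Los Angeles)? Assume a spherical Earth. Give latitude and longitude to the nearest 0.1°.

≈ 43.2°N, 1.2°W

From cos δ = sin φ₁ sin φ₂ + cos φ₁ cos φ₂ cos Δλ, the central angle is δ ≈ 2.443 rad (140.0°).
Interpolate at f = 3/5 with slerp weights a = sin((1−f)δ)/sin δ ≈ 1.289, b = sin(fδ)/sin δ ≈ 1.547.
p = a·p₁ + b·p₂ ≈ (0.729, -0.015, 0.684); φ = arcsin(p_z) ≈ 43.16°, λ = atan2(p_y, p_x) ≈ -1.18°.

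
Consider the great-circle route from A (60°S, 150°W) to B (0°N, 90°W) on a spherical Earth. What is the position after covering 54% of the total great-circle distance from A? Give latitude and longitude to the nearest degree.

Write both endpoints as unit vectors p₁, p₂ with components (cos φ cos λ, cos φ sin λ, sin φ).
The central angle between the endpoints is δ = arccos(p₁·p₂) ≈ 1.318 rad (75.5°).
Interpolate at f = 0.54 with slerp weights a = sin((1−f)δ)/sin δ ≈ 0.589, b = sin(fδ)/sin δ ≈ 0.675.
p = a·p₁ + b·p₂ ≈ (-0.255, -0.822, -0.510); φ = arcsin(p_z) ≈ -30.64°, λ = atan2(p_y, p_x) ≈ -107.23°.

≈ (31°S, 107°W)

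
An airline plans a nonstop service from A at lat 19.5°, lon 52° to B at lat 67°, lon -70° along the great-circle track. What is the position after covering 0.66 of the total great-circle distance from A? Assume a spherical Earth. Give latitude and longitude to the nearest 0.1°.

≈ lat 66.9°, lon 7.7°

Write both endpoints as unit vectors p₁, p₂ with components (cos φ cos λ, cos φ sin λ, sin φ).
The central angle between the endpoints is δ = arccos(p₁·p₂) ≈ 1.458 rad (83.6°).
Interpolate at f = 0.66 with slerp weights a = sin((1−f)δ)/sin δ ≈ 0.479, b = sin(fδ)/sin δ ≈ 0.826.
p = a·p₁ + b·p₂ ≈ (0.388, 0.052, 0.920); φ = arcsin(p_z) ≈ 66.93°, λ = atan2(p_y, p_x) ≈ 7.69°.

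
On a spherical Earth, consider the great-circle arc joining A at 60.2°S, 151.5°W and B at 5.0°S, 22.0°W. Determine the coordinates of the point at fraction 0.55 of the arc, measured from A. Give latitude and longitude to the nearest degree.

≈ 47°S, 47°W

From cos δ = sin φ₁ sin φ₂ + cos φ₁ cos φ₂ cos Δλ, the central angle is δ ≈ 1.812 rad (103.8°).
Interpolate at f = 0.55 with slerp weights a = sin((1−f)δ)/sin δ ≈ 0.750, b = sin(fδ)/sin δ ≈ 0.865.
p = a·p₁ + b·p₂ ≈ (0.471, -0.501, -0.726); φ = arcsin(p_z) ≈ -46.56°, λ = atan2(p_y, p_x) ≈ -46.72°.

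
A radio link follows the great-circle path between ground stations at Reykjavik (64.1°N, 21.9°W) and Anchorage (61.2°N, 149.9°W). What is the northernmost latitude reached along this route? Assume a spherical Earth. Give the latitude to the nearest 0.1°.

The great circle lies in the plane with unit normal n̂ = (p₁ × p₂)/|p₁ × p₂|.
Here n̂_z ≈ -0.220; the vertex latitude is φ_max = arccos|n̂_z| ≈ 77.3°.

≈ 77.3°N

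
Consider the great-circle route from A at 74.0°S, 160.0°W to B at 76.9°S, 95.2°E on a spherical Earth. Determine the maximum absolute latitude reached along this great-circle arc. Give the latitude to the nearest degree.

The great circle lies in the plane with unit normal n̂ = (p₁ × p₂)/|p₁ × p₂|.
Here n̂_z ≈ -0.154; the vertex latitude is φ_max = arccos|n̂_z| ≈ 81.1°.

≈ 81°S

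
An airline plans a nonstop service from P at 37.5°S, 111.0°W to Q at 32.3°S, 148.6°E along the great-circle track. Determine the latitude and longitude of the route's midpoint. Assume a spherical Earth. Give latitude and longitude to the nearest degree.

Write both endpoints as unit vectors p₁, p₂ with components (cos φ cos λ, cos φ sin λ, sin φ).
The central angle between the endpoints is δ = arccos(p₁·p₂) ≈ 1.365 rad (78.2°).
Interpolate at f = 1/2 with slerp weights a = sin((1−f)δ)/sin δ ≈ 0.644, b = sin(fδ)/sin δ ≈ 0.644.
p = a·p₁ + b·p₂ ≈ (-0.648, -0.193, -0.737); φ = arcsin(p_z) ≈ -47.44°, λ = atan2(p_y, p_x) ≈ -163.38°.

≈ 47°S, 163°W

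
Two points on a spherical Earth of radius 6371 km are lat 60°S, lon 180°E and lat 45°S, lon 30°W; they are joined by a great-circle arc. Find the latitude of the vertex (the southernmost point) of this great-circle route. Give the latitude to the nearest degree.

≈ 79°S

The great circle lies in the plane with unit normal n̂ = (p₁ × p₂)/|p₁ × p₂|.
Here n̂_z ≈ +0.186; the vertex latitude is φ_max = arccos|n̂_z| ≈ 79.3°.
Check via Clairaut: cos φ_max = |cos φ₁| · sin C = cos(60.0°)·sin(158.2°) ≈ 0.186, again giving ≈ 79.3°.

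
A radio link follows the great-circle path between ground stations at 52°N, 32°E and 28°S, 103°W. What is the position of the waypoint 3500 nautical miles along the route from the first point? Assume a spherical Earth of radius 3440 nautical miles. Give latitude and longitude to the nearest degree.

The haversine formula gives a central angle δ ≈ 2.425 rad (139.0°) between the endpoints. The total great-circle distance is δ·R ≈ 2.425 × 3440 ≈ 8343 nmi, so the target fraction is f = 3500/8343 ≈ 0.419.
Interpolate at f ≈ 0.419 with slerp weights a = sin((1−f)δ)/sin δ ≈ 1.503, b = sin(fδ)/sin δ ≈ 1.296.
p = a·p₁ + b·p₂ ≈ (0.527, -0.625, 0.576); φ = arcsin(p_z) ≈ 35.17°, λ = atan2(p_y, p_x) ≈ -49.82°.

≈ 35°N, 50°W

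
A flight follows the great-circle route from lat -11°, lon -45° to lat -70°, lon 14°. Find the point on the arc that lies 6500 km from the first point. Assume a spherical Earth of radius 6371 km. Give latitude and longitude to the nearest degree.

≈ lat -63°, lon -8°

The haversine formula gives a central angle δ ≈ 1.211 rad (69.4°) between the endpoints. The total great-circle distance is δ·R ≈ 1.211 × 6371 ≈ 7714 km, so the target fraction is f = 6500/7714 ≈ 0.843.
Interpolate at f ≈ 0.843 with slerp weights a = sin((1−f)δ)/sin δ ≈ 0.202, b = sin(fδ)/sin δ ≈ 0.911.
p = a·p₁ + b·p₂ ≈ (0.443, -0.065, -0.894); φ = arcsin(p_z) ≈ -63.42°, λ = atan2(p_y, p_x) ≈ -8.37°.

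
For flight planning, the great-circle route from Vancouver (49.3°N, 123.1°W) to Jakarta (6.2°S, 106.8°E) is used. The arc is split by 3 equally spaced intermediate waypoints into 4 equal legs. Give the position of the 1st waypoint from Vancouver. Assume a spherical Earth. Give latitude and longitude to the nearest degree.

≈ 54°N, 172°W

Write both endpoints as unit vectors p₁, p₂ with components (cos φ cos λ, cos φ sin λ, sin φ).
The central angle between the endpoints is δ = arccos(p₁·p₂) ≈ 2.094 rad (120.0°).
Interpolate at f = 1/4 with slerp weights a = sin((1−f)δ)/sin δ ≈ 1.154, b = sin(fδ)/sin δ ≈ 0.577.
p = a·p₁ + b·p₂ ≈ (-0.577, -0.081, 0.813); φ = arcsin(p_z) ≈ 54.37°, λ = atan2(p_y, p_x) ≈ -171.97°.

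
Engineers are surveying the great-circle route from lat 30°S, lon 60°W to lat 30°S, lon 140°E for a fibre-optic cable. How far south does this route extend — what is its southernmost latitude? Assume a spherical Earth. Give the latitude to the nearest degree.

≈ 73°S

The great circle lies in the plane with unit normal n̂ = (p₁ × p₂)/|p₁ × p₂|.
Here n̂_z ≈ -0.288; the vertex latitude is φ_max = arccos|n̂_z| ≈ 73.3°.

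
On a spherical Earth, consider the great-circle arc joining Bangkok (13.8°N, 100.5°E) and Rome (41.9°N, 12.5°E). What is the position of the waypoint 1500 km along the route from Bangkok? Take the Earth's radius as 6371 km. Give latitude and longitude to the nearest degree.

≈ (22°N, 89°E)

From cos δ = sin φ₁ sin φ₂ + cos φ₁ cos φ₂ cos Δλ, the central angle is δ ≈ 1.385 rad (79.4°). The total great-circle distance is δ·R ≈ 1.385 × 6371 ≈ 8825 km, so the target fraction is f = 1500/8825 ≈ 0.170.
Interpolate at f ≈ 0.170 with slerp weights a = sin((1−f)δ)/sin δ ≈ 0.929, b = sin(fδ)/sin δ ≈ 0.237.
p = a·p₁ + b·p₂ ≈ (0.008, 0.925, 0.380); φ = arcsin(p_z) ≈ 22.33°, λ = atan2(p_y, p_x) ≈ 89.50°.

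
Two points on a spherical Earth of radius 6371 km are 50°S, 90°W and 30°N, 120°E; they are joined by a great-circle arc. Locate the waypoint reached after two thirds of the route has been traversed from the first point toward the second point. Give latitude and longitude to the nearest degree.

≈ 11°S, 150°E

Convert each endpoint to a unit vector on the sphere (x = cos φ cos λ, y = cos φ sin λ, z = sin φ).
The central angle between the endpoints is δ = arccos(p₁·p₂) ≈ 2.616 rad (149.9°).
Interpolate at f = 2/3 with slerp weights a = sin((1−f)δ)/sin δ ≈ 1.526, b = sin(fδ)/sin δ ≈ 1.964.
p = a·p₁ + b·p₂ ≈ (-0.850, 0.492, -0.187); φ = arcsin(p_z) ≈ -10.80°, λ = atan2(p_y, p_x) ≈ 149.96°.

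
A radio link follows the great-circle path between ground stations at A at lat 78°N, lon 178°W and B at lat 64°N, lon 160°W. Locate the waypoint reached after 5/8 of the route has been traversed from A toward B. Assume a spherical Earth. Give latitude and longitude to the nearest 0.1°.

≈ lat 69.4°N, lon 164.0°W

Write both endpoints as unit vectors p₁, p₂ with components (cos φ cos λ, cos φ sin λ, sin φ).
The central angle between the endpoints is δ = arccos(p₁·p₂) ≈ 0.262 rad (15.0°).
Interpolate at f = 5/8 with slerp weights a = sin((1−f)δ)/sin δ ≈ 0.379, b = sin(fδ)/sin δ ≈ 0.629.
p = a·p₁ + b·p₂ ≈ (-0.338, -0.097, 0.936); φ = arcsin(p_z) ≈ 69.41°, λ = atan2(p_y, p_x) ≈ -163.97°.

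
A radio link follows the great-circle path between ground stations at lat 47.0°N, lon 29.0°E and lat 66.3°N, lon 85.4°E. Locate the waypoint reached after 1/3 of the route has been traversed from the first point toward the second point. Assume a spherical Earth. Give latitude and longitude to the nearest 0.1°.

≈ lat 55.8°N, lon 41.1°E

Convert each endpoint to a unit vector on the sphere (x = cos φ cos λ, y = cos φ sin λ, z = sin φ).
The central angle between the endpoints is δ = arccos(p₁·p₂) ≈ 0.607 rad (34.8°).
Interpolate at f = 1/3 with slerp weights a = sin((1−f)δ)/sin δ ≈ 0.690, b = sin(fδ)/sin δ ≈ 0.352.
p = a·p₁ + b·p₂ ≈ (0.423, 0.369, 0.827); φ = arcsin(p_z) ≈ 55.83°, λ = atan2(p_y, p_x) ≈ 41.12°.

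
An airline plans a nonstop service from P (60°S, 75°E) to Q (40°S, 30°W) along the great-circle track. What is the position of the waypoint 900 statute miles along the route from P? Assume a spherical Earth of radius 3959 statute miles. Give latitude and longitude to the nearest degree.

≈ (65°S, 49°E)

From cos δ = sin φ₁ sin φ₂ + cos φ₁ cos φ₂ cos Δλ, the central angle is δ ≈ 1.096 rad (62.8°). The total great-circle distance is δ·R ≈ 1.096 × 3959 ≈ 4337 mi, so the target fraction is f = 900/4337 ≈ 0.207.
Interpolate at f ≈ 0.207 with slerp weights a = sin((1−f)δ)/sin δ ≈ 0.858, b = sin(fδ)/sin δ ≈ 0.253.
p = a·p₁ + b·p₂ ≈ (0.279, 0.317, -0.906); φ = arcsin(p_z) ≈ -64.99°, λ = atan2(p_y, p_x) ≈ 48.67°.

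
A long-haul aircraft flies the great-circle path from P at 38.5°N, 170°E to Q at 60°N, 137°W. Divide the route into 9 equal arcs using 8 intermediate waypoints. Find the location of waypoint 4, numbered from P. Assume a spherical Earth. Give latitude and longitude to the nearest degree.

Convert each endpoint to a unit vector on the sphere (x = cos φ cos λ, y = cos φ sin λ, z = sin φ).
The central angle between the endpoints is δ = arccos(p₁·p₂) ≈ 0.685 rad (39.2°).
Interpolate at f = 4/9 with slerp weights a = sin((1−f)δ)/sin δ ≈ 0.587, b = sin(fδ)/sin δ ≈ 0.474.
p = a·p₁ + b·p₂ ≈ (-0.626, -0.082, 0.776); φ = arcsin(p_z) ≈ 50.87°, λ = atan2(p_y, p_x) ≈ -172.55°.

≈ 51°N, 173°W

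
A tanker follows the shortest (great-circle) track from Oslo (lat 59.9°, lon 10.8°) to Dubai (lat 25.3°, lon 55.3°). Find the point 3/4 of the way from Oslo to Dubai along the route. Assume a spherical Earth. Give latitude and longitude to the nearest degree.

Convert each endpoint to a unit vector on the sphere (x = cos φ cos λ, y = cos φ sin λ, z = sin φ).
The central angle between the endpoints is δ = arccos(p₁·p₂) ≈ 0.805 rad (46.1°).
Interpolate at f = 3/4 with slerp weights a = sin((1−f)δ)/sin δ ≈ 0.277, b = sin(fδ)/sin δ ≈ 0.788.
p = a·p₁ + b·p₂ ≈ (0.542, 0.611, 0.577); φ = arcsin(p_z) ≈ 35.21°, λ = atan2(p_y, p_x) ≈ 48.45°.

≈ lat 35°, lon 48°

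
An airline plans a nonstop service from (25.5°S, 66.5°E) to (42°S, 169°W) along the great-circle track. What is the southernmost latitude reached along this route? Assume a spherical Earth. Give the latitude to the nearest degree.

≈ 56°S

The great circle lies in the plane with unit normal n̂ = (p₁ × p₂)/|p₁ × p₂|.
Here n̂_z ≈ +0.555; the vertex latitude is φ_max = arccos|n̂_z| ≈ 56.3°.
Check via Clairaut: cos φ_max = |cos φ₁| · sin C = cos(25.5°)·sin(142.0°) ≈ 0.555, again giving ≈ 56.3°.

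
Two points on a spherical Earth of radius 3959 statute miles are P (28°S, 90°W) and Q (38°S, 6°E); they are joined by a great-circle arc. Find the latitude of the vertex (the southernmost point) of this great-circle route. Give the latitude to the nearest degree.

The great circle lies in the plane with unit normal n̂ = (p₁ × p₂)/|p₁ × p₂|.
Here n̂_z ≈ +0.709; the vertex latitude is φ_max = arccos|n̂_z| ≈ 44.9°.
Check via Clairaut: cos φ_max = |cos φ₁| · sin C = cos(28.0°)·sin(126.6°) ≈ 0.709, again giving ≈ 44.9°.

≈ 45°S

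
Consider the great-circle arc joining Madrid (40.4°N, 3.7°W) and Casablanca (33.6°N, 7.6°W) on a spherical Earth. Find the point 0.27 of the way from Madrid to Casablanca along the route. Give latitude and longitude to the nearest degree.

≈ 39°N, 5°W

Convert each endpoint to a unit vector on the sphere (x = cos φ cos λ, y = cos φ sin λ, z = sin φ).
The central angle between the endpoints is δ = arccos(p₁·p₂) ≈ 0.131 rad (7.5°).
Interpolate at f = 0.27 with slerp weights a = sin((1−f)δ)/sin δ ≈ 0.731, b = sin(fδ)/sin δ ≈ 0.271.
p = a·p₁ + b·p₂ ≈ (0.779, -0.066, 0.624); φ = arcsin(p_z) ≈ 38.58°, λ = atan2(p_y, p_x) ≈ -4.82°.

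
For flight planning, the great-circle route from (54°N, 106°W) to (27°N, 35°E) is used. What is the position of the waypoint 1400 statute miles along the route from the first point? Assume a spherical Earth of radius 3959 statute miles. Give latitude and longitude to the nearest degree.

Write both endpoints as unit vectors p₁, p₂ with components (cos φ cos λ, cos φ sin λ, sin φ).
The central angle between the endpoints is δ = arccos(p₁·p₂) ≈ 1.611 rad (92.3°). The total great-circle distance is δ·R ≈ 1.611 × 3959 ≈ 6376 mi, so the target fraction is f = 1400/6376 ≈ 0.220.
Interpolate at f ≈ 0.220 with slerp weights a = sin((1−f)δ)/sin δ ≈ 0.952, b = sin(fδ)/sin δ ≈ 0.347.
p = a·p₁ + b·p₂ ≈ (0.099, -0.361, 0.927); φ = arcsin(p_z) ≈ 68.04°, λ = atan2(p_y, p_x) ≈ -74.69°.

≈ (68°N, 75°W)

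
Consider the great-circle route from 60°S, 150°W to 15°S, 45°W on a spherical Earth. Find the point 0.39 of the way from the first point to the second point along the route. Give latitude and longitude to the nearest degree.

≈ 55°S, 87°W

From cos δ = sin φ₁ sin φ₂ + cos φ₁ cos φ₂ cos Δλ, the central angle is δ ≈ 1.471 rad (84.3°).
Interpolate at f = 0.39 with slerp weights a = sin((1−f)δ)/sin δ ≈ 0.786, b = sin(fδ)/sin δ ≈ 0.546.
p = a·p₁ + b·p₂ ≈ (0.032, -0.569, -0.822); φ = arcsin(p_z) ≈ -55.25°, λ = atan2(p_y, p_x) ≈ -86.74°.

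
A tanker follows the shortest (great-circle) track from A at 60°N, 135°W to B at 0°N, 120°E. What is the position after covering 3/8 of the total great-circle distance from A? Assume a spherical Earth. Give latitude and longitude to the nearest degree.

Convert each endpoint to a unit vector on the sphere (x = cos φ cos λ, y = cos φ sin λ, z = sin φ).
The central angle between the endpoints is δ = arccos(p₁·p₂) ≈ 1.701 rad (97.4°).
Interpolate at f = 3/8 with slerp weights a = sin((1−f)δ)/sin δ ≈ 0.881, b = sin(fδ)/sin δ ≈ 0.600.
p = a·p₁ + b·p₂ ≈ (-0.612, 0.208, 0.763); φ = arcsin(p_z) ≈ 49.74°, λ = atan2(p_y, p_x) ≈ 161.18°.

≈ 50°N, 161°E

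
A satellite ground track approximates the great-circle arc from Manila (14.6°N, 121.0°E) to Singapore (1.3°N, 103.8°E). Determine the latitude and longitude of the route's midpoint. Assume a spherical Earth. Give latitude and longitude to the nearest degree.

From cos δ = sin φ₁ sin φ₂ + cos φ₁ cos φ₂ cos Δλ, the central angle is δ ≈ 0.377 rad (21.6°).
Interpolate at f = 1/2 with slerp weights a = sin((1−f)δ)/sin δ ≈ 0.509, b = sin(fδ)/sin δ ≈ 0.509.
p = a·p₁ + b·p₂ ≈ (-0.375, 0.916, 0.140); φ = arcsin(p_z) ≈ 8.04°, λ = atan2(p_y, p_x) ≈ 112.26°.

≈ 8°N, 112°E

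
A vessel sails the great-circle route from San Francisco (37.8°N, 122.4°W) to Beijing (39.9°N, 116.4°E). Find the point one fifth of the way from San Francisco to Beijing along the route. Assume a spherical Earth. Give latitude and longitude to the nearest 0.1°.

≈ (49.5°N, 139.7°W)

Convert each endpoint to a unit vector on the sphere (x = cos φ cos λ, y = cos φ sin λ, z = sin φ).
The central angle between the endpoints is δ = arccos(p₁·p₂) ≈ 1.492 rad (85.5°).
Interpolate at f = 1/5 with slerp weights a = sin((1−f)δ)/sin δ ≈ 0.933, b = sin(fδ)/sin δ ≈ 0.295.
p = a·p₁ + b·p₂ ≈ (-0.495, -0.420, 0.761); φ = arcsin(p_z) ≈ 49.52°, λ = atan2(p_y, p_x) ≈ -139.74°.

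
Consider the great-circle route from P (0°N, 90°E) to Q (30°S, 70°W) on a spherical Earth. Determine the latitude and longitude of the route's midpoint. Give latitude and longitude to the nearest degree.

≈ (55°S, 32°E)

Convert each endpoint to a unit vector on the sphere (x = cos φ cos λ, y = cos φ sin λ, z = sin φ).
The central angle between the endpoints is δ = arccos(p₁·p₂) ≈ 2.521 rad (144.5°).
Interpolate at f = 1/2 with slerp weights a = sin((1−f)δ)/sin δ ≈ 1.639, b = sin(fδ)/sin δ ≈ 1.639.
p = a·p₁ + b·p₂ ≈ (0.485, 0.305, -0.819); φ = arcsin(p_z) ≈ -55.02°, λ = atan2(p_y, p_x) ≈ 32.16°.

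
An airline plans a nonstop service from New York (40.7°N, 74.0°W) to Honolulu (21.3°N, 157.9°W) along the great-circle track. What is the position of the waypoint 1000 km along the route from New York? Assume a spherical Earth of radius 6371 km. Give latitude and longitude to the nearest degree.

Convert each endpoint to a unit vector on the sphere (x = cos φ cos λ, y = cos φ sin λ, z = sin φ).
The central angle between the endpoints is δ = arccos(p₁·p₂) ≈ 1.254 rad (71.8°). The total great-circle distance is δ·R ≈ 1.254 × 6371 ≈ 7986 km, so the target fraction is f = 1000/7986 ≈ 0.125.
Interpolate at f ≈ 0.125 with slerp weights a = sin((1−f)δ)/sin δ ≈ 0.936, b = sin(fδ)/sin δ ≈ 0.165.
p = a·p₁ + b·p₂ ≈ (0.054, -0.740, 0.670); φ = arcsin(p_z) ≈ 42.10°, λ = atan2(p_y, p_x) ≈ -85.85°.

≈ (42°N, 86°W)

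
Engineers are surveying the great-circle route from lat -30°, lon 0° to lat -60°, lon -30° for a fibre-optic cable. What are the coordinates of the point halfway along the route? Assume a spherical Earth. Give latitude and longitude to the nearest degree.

≈ lat -46°, lon -11°

Convert each endpoint to a unit vector on the sphere (x = cos φ cos λ, y = cos φ sin λ, z = sin φ).
The central angle between the endpoints is δ = arccos(p₁·p₂) ≈ 0.630 rad (36.1°).
Interpolate at f = 1/2 with slerp weights a = sin((1−f)δ)/sin δ ≈ 0.526, b = sin(fδ)/sin δ ≈ 0.526.
p = a·p₁ + b·p₂ ≈ (0.683, -0.131, -0.718); φ = arcsin(p_z) ≈ -45.92°, λ = atan2(p_y, p_x) ≈ -10.89°.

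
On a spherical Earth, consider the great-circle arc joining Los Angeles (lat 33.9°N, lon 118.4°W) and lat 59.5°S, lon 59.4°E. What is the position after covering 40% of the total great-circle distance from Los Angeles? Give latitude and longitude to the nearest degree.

Write both endpoints as unit vectors p₁, p₂ with components (cos φ cos λ, cos φ sin λ, sin φ).
The central angle between the endpoints is δ = arccos(p₁·p₂) ≈ 2.694 rad (154.4°).
Interpolate at f = 0.40 with slerp weights a = sin((1−f)δ)/sin δ ≈ 2.308, b = sin(fδ)/sin δ ≈ 2.036.
p = a·p₁ + b·p₂ ≈ (-0.385, -0.796, -0.466); φ = arcsin(p_z) ≈ -27.80°, λ = atan2(p_y, p_x) ≈ -115.83°.

≈ lat 28°S, lon 116°W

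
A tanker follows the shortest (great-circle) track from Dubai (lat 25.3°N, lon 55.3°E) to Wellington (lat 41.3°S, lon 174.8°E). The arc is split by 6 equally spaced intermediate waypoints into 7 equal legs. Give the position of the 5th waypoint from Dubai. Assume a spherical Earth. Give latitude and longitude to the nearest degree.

Convert each endpoint to a unit vector on the sphere (x = cos φ cos λ, y = cos φ sin λ, z = sin φ).
The central angle between the endpoints is δ = arccos(p₁·p₂) ≈ 2.235 rad (128.1°).
Interpolate at f = 5/7 with slerp weights a = sin((1−f)δ)/sin δ ≈ 0.757, b = sin(fδ)/sin δ ≈ 1.270.
p = a·p₁ + b·p₂ ≈ (-0.560, 0.649, -0.514); φ = arcsin(p_z) ≈ -30.96°, λ = atan2(p_y, p_x) ≈ 130.80°.

≈ lat 31°S, lon 131°E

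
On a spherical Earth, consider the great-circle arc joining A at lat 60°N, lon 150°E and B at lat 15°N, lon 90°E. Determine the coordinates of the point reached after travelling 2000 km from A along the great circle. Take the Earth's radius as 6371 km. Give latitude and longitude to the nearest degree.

The haversine formula gives a central angle δ ≈ 1.086 rad (62.2°) between the endpoints. The total great-circle distance is δ·R ≈ 1.086 × 6371 ≈ 6922 km, so the target fraction is f = 2000/6922 ≈ 0.289.
Interpolate at f ≈ 0.289 with slerp weights a = sin((1−f)δ)/sin δ ≈ 0.789, b = sin(fδ)/sin δ ≈ 0.349.
p = a·p₁ + b·p₂ ≈ (-0.342, 0.534, 0.773); φ = arcsin(p_z) ≈ 50.65°, λ = atan2(p_y, p_x) ≈ 122.59°.

≈ lat 51°N, lon 123°E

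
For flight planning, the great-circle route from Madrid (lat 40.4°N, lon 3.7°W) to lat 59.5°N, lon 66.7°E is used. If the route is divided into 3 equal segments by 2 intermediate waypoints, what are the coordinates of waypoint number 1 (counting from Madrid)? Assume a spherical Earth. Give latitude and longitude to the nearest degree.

Convert each endpoint to a unit vector on the sphere (x = cos φ cos λ, y = cos φ sin λ, z = sin φ).
The central angle between the endpoints is δ = arccos(p₁·p₂) ≈ 0.812 rad (46.5°).
Interpolate at f = 1/3 with slerp weights a = sin((1−f)δ)/sin δ ≈ 0.710, b = sin(fδ)/sin δ ≈ 0.368.
p = a·p₁ + b·p₂ ≈ (0.614, 0.137, 0.778); φ = arcsin(p_z) ≈ 51.05°, λ = atan2(p_y, p_x) ≈ 12.57°.

≈ lat 51°N, lon 13°E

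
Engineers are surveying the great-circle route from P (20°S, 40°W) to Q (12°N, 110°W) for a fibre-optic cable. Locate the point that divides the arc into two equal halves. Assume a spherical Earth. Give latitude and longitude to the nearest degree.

≈ (5°S, 76°W)

Write both endpoints as unit vectors p₁, p₂ with components (cos φ cos λ, cos φ sin λ, sin φ).
The central angle between the endpoints is δ = arccos(p₁·p₂) ≈ 1.325 rad (75.9°).
Interpolate at f = 1/2 with slerp weights a = sin((1−f)δ)/sin δ ≈ 0.634, b = sin(fδ)/sin δ ≈ 0.634.
p = a·p₁ + b·p₂ ≈ (0.244, -0.966, -0.085); φ = arcsin(p_z) ≈ -4.88°, λ = atan2(p_y, p_x) ≈ -75.80°.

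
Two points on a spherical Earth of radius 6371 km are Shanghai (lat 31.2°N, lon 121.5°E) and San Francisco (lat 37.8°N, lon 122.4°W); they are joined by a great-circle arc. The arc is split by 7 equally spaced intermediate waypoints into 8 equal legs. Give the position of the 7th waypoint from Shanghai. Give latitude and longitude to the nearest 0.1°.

≈ lat 44.3°N, lon 134.3°W

Write both endpoints as unit vectors p₁, p₂ with components (cos φ cos λ, cos φ sin λ, sin φ).
The central angle between the endpoints is δ = arccos(p₁·p₂) ≈ 1.551 rad (88.8°).
Interpolate at f = 7/8 with slerp weights a = sin((1−f)δ)/sin δ ≈ 0.193, b = sin(fδ)/sin δ ≈ 0.977.
p = a·p₁ + b·p₂ ≈ (-0.500, -0.512, 0.699); φ = arcsin(p_z) ≈ 44.33°, λ = atan2(p_y, p_x) ≈ -134.34°.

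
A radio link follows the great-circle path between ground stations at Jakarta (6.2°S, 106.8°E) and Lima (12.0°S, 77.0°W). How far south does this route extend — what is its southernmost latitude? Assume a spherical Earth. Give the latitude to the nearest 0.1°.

≈ 78.3°S

The great circle lies in the plane with unit normal n̂ = (p₁ × p₂)/|p₁ × p₂|.
Here n̂_z ≈ +0.202; the vertex latitude is φ_max = arccos|n̂_z| ≈ 78.3°.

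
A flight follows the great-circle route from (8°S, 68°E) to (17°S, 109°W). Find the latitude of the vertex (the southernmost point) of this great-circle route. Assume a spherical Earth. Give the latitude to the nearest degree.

The great circle lies in the plane with unit normal n̂ = (p₁ × p₂)/|p₁ × p₂|.
Here n̂_z ≈ -0.117; the vertex latitude is φ_max = arccos|n̂_z| ≈ 83.3°.
Check via Clairaut: cos φ_max = |cos φ₁| · sin C = cos(8.0°)·sin(173.2°) ≈ 0.117, again giving ≈ 83.3°.

≈ 83°S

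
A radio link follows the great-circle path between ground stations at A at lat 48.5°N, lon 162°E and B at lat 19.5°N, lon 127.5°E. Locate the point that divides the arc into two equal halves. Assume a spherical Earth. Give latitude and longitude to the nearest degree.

Write both endpoints as unit vectors p₁, p₂ with components (cos φ cos λ, cos φ sin λ, sin φ).
The central angle between the endpoints is δ = arccos(p₁·p₂) ≈ 0.700 rad (40.1°).
Interpolate at f = 1/2 with slerp weights a = sin((1−f)δ)/sin δ ≈ 0.532, b = sin(fδ)/sin δ ≈ 0.532.
p = a·p₁ + b·p₂ ≈ (-0.641, 0.507, 0.576); φ = arcsin(p_z) ≈ 35.19°, λ = atan2(p_y, p_x) ≈ 141.65°.

≈ lat 35°N, lon 142°E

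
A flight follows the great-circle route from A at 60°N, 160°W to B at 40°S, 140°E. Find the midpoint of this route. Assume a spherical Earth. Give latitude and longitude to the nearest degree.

Convert each endpoint to a unit vector on the sphere (x = cos φ cos λ, y = cos φ sin λ, z = sin φ).
The central angle between the endpoints is δ = arccos(p₁·p₂) ≈ 1.945 rad (111.4°).
Interpolate at f = 1/2 with slerp weights a = sin((1−f)δ)/sin δ ≈ 0.887, b = sin(fδ)/sin δ ≈ 0.887.
p = a·p₁ + b·p₂ ≈ (-0.938, 0.285, 0.198); φ = arcsin(p_z) ≈ 11.43°, λ = atan2(p_y, p_x) ≈ 163.08°.

≈ 11°N, 163°E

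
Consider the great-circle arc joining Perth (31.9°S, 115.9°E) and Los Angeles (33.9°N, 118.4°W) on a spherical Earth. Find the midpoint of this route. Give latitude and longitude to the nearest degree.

Convert each endpoint to a unit vector on the sphere (x = cos φ cos λ, y = cos φ sin λ, z = sin φ).
The central angle between the endpoints is δ = arccos(p₁·p₂) ≈ 2.355 rad (134.9°).
Interpolate at f = 1/2 with slerp weights a = sin((1−f)δ)/sin δ ≈ 1.304, b = sin(fδ)/sin δ ≈ 1.304.
p = a·p₁ + b·p₂ ≈ (-0.998, 0.044, 0.038); φ = arcsin(p_z) ≈ 2.19°, λ = atan2(p_y, p_x) ≈ 177.49°.

≈ 2°N, 177°E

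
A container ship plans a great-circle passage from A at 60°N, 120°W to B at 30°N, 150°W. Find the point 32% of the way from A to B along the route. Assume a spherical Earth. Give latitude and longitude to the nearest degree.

≈ 51°N, 134°W

Write both endpoints as unit vectors p₁, p₂ with components (cos φ cos λ, cos φ sin λ, sin φ).
The central angle between the endpoints is δ = arccos(p₁·p₂) ≈ 0.630 rad (36.1°).
Interpolate at f = 0.32 with slerp weights a = sin((1−f)δ)/sin δ ≈ 0.705, b = sin(fδ)/sin δ ≈ 0.340.
p = a·p₁ + b·p₂ ≈ (-0.431, -0.452, 0.781); φ = arcsin(p_z) ≈ 51.31°, λ = atan2(p_y, p_x) ≈ -133.62°.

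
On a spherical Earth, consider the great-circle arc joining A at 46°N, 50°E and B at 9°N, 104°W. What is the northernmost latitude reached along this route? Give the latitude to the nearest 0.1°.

≈ 69.6°N

The great circle lies in the plane with unit normal n̂ = (p₁ × p₂)/|p₁ × p₂|.
Here n̂_z ≈ -0.348; the vertex latitude is φ_max = arccos|n̂_z| ≈ 69.6°.
Check via Clairaut: cos φ_max = |cos φ₁| · sin C = cos(46.0°)·sin(30.1°) ≈ 0.348, again giving ≈ 69.6°.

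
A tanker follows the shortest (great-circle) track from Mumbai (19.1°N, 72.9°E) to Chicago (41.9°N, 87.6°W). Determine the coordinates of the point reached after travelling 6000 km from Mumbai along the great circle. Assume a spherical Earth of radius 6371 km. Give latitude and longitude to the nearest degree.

The haversine formula gives a central angle δ ≈ 2.031 rad (116.4°) between the endpoints. The total great-circle distance is δ·R ≈ 2.031 × 6371 ≈ 12942 km, so the target fraction is f = 6000/12942 ≈ 0.464.
Interpolate at f ≈ 0.464 with slerp weights a = sin((1−f)δ)/sin δ ≈ 0.990, b = sin(fδ)/sin δ ≈ 0.903.
p = a·p₁ + b·p₂ ≈ (0.303, 0.222, 0.927); φ = arcsin(p_z) ≈ 67.92°, λ = atan2(p_y, p_x) ≈ 36.28°.

≈ (68°N, 36°E)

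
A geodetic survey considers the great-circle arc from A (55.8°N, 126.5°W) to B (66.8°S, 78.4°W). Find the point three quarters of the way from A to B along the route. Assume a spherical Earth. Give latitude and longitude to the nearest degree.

≈ (37°S, 99°W)

Write both endpoints as unit vectors p₁, p₂ with components (cos φ cos λ, cos φ sin λ, sin φ).
The central angle between the endpoints is δ = arccos(p₁·p₂) ≈ 2.230 rad (127.8°).
Interpolate at f = 3/4 with slerp weights a = sin((1−f)δ)/sin δ ≈ 0.669, b = sin(fδ)/sin δ ≈ 1.258.
p = a·p₁ + b·p₂ ≈ (-0.124, -0.788, -0.603); φ = arcsin(p_z) ≈ -37.10°, λ = atan2(p_y, p_x) ≈ -98.95°.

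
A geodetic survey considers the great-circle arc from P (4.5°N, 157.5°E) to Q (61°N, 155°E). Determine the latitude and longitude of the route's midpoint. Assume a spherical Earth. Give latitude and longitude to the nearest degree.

≈ (33°N, 157°E)

From cos δ = sin φ₁ sin φ₂ + cos φ₁ cos φ₂ cos Δλ, the central angle is δ ≈ 0.987 rad (56.5°).
Interpolate at f = 1/2 with slerp weights a = sin((1−f)δ)/sin δ ≈ 0.568, b = sin(fδ)/sin δ ≈ 0.568.
p = a·p₁ + b·p₂ ≈ (-0.772, 0.333, 0.541); φ = arcsin(p_z) ≈ 32.76°, λ = atan2(p_y, p_x) ≈ 156.68°.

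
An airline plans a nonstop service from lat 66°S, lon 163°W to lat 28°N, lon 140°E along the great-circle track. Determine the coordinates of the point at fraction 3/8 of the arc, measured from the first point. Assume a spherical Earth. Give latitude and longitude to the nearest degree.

≈ lat 33°S, lon 162°E

The haversine formula gives a central angle δ ≈ 1.806 rad (103.5°) between the endpoints.
Interpolate at f = 3/8 with slerp weights a = sin((1−f)δ)/sin δ ≈ 0.930, b = sin(fδ)/sin δ ≈ 0.645.
p = a·p₁ + b·p₂ ≈ (-0.798, 0.255, -0.547); φ = arcsin(p_z) ≈ -33.14°, λ = atan2(p_y, p_x) ≈ 162.25°.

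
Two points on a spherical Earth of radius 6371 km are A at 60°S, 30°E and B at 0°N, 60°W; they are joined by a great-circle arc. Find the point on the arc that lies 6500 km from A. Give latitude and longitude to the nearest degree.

The haversine formula gives a central angle δ ≈ 1.571 rad (90.0°) between the endpoints. The total great-circle distance is δ·R ≈ 1.571 × 6371 ≈ 10008 km, so the target fraction is f = 6500/10008 ≈ 0.650.
Interpolate at f ≈ 0.650 with slerp weights a = sin((1−f)δ)/sin δ ≈ 0.523, b = sin(fδ)/sin δ ≈ 0.852.
p = a·p₁ + b·p₂ ≈ (0.653, -0.607, -0.453); φ = arcsin(p_z) ≈ -26.94°, λ = atan2(p_y, p_x) ≈ -42.94°.

≈ 27°S, 43°W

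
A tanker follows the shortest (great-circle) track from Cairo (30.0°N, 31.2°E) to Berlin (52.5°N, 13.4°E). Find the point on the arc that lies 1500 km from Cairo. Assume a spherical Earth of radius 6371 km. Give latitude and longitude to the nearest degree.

≈ (42°N, 24°E)

The haversine formula gives a central angle δ ≈ 0.454 rad (26.0°) between the endpoints. The total great-circle distance is δ·R ≈ 0.454 × 6371 ≈ 2893 km, so the target fraction is f = 1500/2893 ≈ 0.518.
Interpolate at f ≈ 0.518 with slerp weights a = sin((1−f)δ)/sin δ ≈ 0.495, b = sin(fδ)/sin δ ≈ 0.532.
p = a·p₁ + b·p₂ ≈ (0.681, 0.297, 0.669); φ = arcsin(p_z) ≈ 42.00°, λ = atan2(p_y, p_x) ≈ 23.55°.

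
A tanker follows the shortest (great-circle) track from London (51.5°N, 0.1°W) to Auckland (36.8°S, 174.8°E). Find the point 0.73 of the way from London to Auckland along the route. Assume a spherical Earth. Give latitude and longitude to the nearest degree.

≈ 7°N, 166°E

Write both endpoints as unit vectors p₁, p₂ with components (cos φ cos λ, cos φ sin λ, sin φ).
The central angle between the endpoints is δ = arccos(p₁·p₂) ≈ 2.877 rad (164.9°).
Interpolate at f = 0.73 with slerp weights a = sin((1−f)δ)/sin δ ≈ 2.684, b = sin(fδ)/sin δ ≈ 3.304.
p = a·p₁ + b·p₂ ≈ (-0.964, 0.237, 0.121); φ = arcsin(p_z) ≈ 6.98°, λ = atan2(p_y, p_x) ≈ 166.19°.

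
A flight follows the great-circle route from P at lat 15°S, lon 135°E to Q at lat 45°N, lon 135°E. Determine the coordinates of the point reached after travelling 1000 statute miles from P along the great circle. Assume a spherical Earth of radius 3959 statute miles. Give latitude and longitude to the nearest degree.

The haversine formula gives a central angle δ ≈ 1.047 rad (60.0°) between the endpoints. The total great-circle distance is δ·R ≈ 1.047 × 3959 ≈ 4146 mi, so the target fraction is f = 1000/4146 ≈ 0.241.
Interpolate at f ≈ 0.241 with slerp weights a = sin((1−f)δ)/sin δ ≈ 0.824, b = sin(fδ)/sin δ ≈ 0.289.
p = a·p₁ + b·p₂ ≈ (-0.707, 0.707, -0.009); φ = arcsin(p_z) ≈ -0.53°, λ = atan2(p_y, p_x) ≈ 135.00°.

≈ lat 1°S, lon 135°E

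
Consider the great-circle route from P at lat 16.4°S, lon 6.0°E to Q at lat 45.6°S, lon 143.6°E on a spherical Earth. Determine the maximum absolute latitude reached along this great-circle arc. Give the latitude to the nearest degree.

The great circle lies in the plane with unit normal n̂ = (p₁ × p₂)/|p₁ × p₂|.
Here n̂_z ≈ +0.474; the vertex latitude is φ_max = arccos|n̂_z| ≈ 61.7°.

≈ 62°S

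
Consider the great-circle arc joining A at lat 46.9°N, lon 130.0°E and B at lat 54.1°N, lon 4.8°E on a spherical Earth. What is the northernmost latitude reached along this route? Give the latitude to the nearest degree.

≈ 69°N

The great circle lies in the plane with unit normal n̂ = (p₁ × p₂)/|p₁ × p₂|.
Here n̂_z ≈ -0.351; the vertex latitude is φ_max = arccos|n̂_z| ≈ 69.5°.
Check via Clairaut: cos φ_max = |cos φ₁| · sin C = cos(46.9°)·sin(30.9°) ≈ 0.351, again giving ≈ 69.5°.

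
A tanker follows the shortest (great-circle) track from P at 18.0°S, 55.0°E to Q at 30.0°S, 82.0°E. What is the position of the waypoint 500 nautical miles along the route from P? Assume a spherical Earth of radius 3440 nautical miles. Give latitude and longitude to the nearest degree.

Convert each endpoint to a unit vector on the sphere (x = cos φ cos λ, y = cos φ sin λ, z = sin φ).
The central angle between the endpoints is δ = arccos(p₁·p₂) ≈ 0.477 rad (27.3°). The total great-circle distance is δ·R ≈ 0.477 × 3440 ≈ 1641 nmi, so the target fraction is f = 500/1641 ≈ 0.305.
Interpolate at f ≈ 0.305 with slerp weights a = sin((1−f)δ)/sin δ ≈ 0.709, b = sin(fδ)/sin δ ≈ 0.315.
p = a·p₁ + b·p₂ ≈ (0.425, 0.823, -0.377); φ = arcsin(p_z) ≈ -22.14°, λ = atan2(p_y, p_x) ≈ 62.70°.

≈ 22°S, 63°E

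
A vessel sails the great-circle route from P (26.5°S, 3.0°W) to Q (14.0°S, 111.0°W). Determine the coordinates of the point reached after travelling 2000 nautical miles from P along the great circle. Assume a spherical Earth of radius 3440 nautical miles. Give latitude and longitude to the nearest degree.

From cos δ = sin φ₁ sin φ₂ + cos φ₁ cos φ₂ cos Δλ, the central angle is δ ≈ 1.732 rad (99.2°). The total great-circle distance is δ·R ≈ 1.732 × 3440 ≈ 5958 nmi, so the target fraction is f = 2000/5958 ≈ 0.336.
Interpolate at f ≈ 0.336 with slerp weights a = sin((1−f)δ)/sin δ ≈ 0.925, b = sin(fδ)/sin δ ≈ 0.556.
p = a·p₁ + b·p₂ ≈ (0.633, -0.547, -0.547); φ = arcsin(p_z) ≈ -33.18°, λ = atan2(p_y, p_x) ≈ -40.84°.

≈ (33°S, 41°W)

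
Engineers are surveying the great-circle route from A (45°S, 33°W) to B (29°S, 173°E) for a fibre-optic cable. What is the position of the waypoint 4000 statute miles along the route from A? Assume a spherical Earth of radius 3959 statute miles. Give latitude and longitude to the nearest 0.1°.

≈ (67.9°S, 150.8°W)

The haversine formula gives a central angle δ ≈ 1.785 rad (102.3°) between the endpoints. The total great-circle distance is δ·R ≈ 1.785 × 3959 ≈ 7069 mi, so the target fraction is f = 4000/7069 ≈ 0.566.
Interpolate at f ≈ 0.566 with slerp weights a = sin((1−f)δ)/sin δ ≈ 0.716, b = sin(fδ)/sin δ ≈ 0.867.
p = a·p₁ + b·p₂ ≈ (-0.328, -0.183, -0.927); φ = arcsin(p_z) ≈ -67.94°, λ = atan2(p_y, p_x) ≈ -150.77°.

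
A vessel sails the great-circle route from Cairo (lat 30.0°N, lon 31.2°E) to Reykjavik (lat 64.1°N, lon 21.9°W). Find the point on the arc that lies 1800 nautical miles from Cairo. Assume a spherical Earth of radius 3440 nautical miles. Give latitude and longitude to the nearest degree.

≈ lat 54°N, lon 7°E

Write both endpoints as unit vectors p₁, p₂ with components (cos φ cos λ, cos φ sin λ, sin φ).
The central angle between the endpoints is δ = arccos(p₁·p₂) ≈ 0.827 rad (47.4°). The total great-circle distance is δ·R ≈ 0.827 × 3440 ≈ 2846 nmi, so the target fraction is f = 1800/2846 ≈ 0.633.
Interpolate at f ≈ 0.633 with slerp weights a = sin((1−f)δ)/sin δ ≈ 0.407, b = sin(fδ)/sin δ ≈ 0.679.
p = a·p₁ + b·p₂ ≈ (0.576, 0.072, 0.814); φ = arcsin(p_z) ≈ 54.49°, λ = atan2(p_y, p_x) ≈ 7.10°.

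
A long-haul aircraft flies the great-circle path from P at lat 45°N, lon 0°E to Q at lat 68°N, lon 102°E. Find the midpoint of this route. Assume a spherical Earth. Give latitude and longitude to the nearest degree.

≈ lat 66°N, lon 30°E

Convert each endpoint to a unit vector on the sphere (x = cos φ cos λ, y = cos φ sin λ, z = sin φ).
The central angle between the endpoints is δ = arccos(p₁·p₂) ≈ 0.927 rad (53.1°).
Interpolate at f = 1/2 with slerp weights a = sin((1−f)δ)/sin δ ≈ 0.559, b = sin(fδ)/sin δ ≈ 0.559.
p = a·p₁ + b·p₂ ≈ (0.352, 0.205, 0.913); φ = arcsin(p_z) ≈ 65.99°, λ = atan2(p_y, p_x) ≈ 30.21°.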